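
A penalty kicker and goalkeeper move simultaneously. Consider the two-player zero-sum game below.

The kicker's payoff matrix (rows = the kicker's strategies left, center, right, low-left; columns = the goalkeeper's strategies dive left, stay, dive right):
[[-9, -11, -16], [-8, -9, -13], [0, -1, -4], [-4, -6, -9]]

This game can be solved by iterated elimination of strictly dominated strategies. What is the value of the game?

-4

Row low-left is strictly dominated by row right (0>-4, -1>-6, -4>-9); eliminate low-left.
Row left is strictly dominated by row center (-8>-9, -9>-11, -13>-16); eliminate left.
Column dive left is strictly dominated by stay for the goalkeeper (-9<-8, -1<0); eliminate dive left.
Column stay is strictly dominated by dive right for the goalkeeper (-13<-9, -4<-1); eliminate stay.
Row center is strictly dominated by row right (-4>-13); eliminate center.
Only (right, dive right) remains, with payoff -4.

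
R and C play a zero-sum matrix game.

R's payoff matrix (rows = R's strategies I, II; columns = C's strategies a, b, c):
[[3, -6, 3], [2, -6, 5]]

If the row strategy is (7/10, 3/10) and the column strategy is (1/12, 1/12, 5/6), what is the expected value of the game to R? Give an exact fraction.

Against (1/12, 1/12, 5/6), each row's expected payoff is I: 9/4; II: 23/6.
Taking the (7/10, 3/10)-weighted average: (7/10)·(9/4) + (3/10)·(23/6) = 109/40.

109/40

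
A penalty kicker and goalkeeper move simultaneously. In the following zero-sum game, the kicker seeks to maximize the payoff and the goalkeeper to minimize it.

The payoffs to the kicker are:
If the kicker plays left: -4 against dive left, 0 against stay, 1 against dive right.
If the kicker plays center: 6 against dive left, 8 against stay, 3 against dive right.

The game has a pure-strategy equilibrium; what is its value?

Row minima: -4, 3 → the kicker's maximin is 3.
Column maxima: 6, 8, 3 → the goalkeeper's minimax is 3.
They coincide at (center, dive right), so the value is 3.

3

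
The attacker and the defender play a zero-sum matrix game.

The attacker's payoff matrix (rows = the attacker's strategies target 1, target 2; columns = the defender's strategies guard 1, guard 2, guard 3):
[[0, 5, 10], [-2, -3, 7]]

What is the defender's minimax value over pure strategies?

0

The worst case (largest entry) in each column is guard 1: 0, guard 2: 5, guard 3: 10.
The best (smallest) of these is 0.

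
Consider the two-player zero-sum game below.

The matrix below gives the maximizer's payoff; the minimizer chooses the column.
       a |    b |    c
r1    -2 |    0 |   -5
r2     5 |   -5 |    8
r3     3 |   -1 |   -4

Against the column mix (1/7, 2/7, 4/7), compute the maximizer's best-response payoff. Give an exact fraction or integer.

27/7

r1: (-2)·(1/7) + (0)·(2/7) + (-5)·(4/7) = -22/7.
r2: (5)·(1/7) + (-5)·(2/7) + (8)·(4/7) = 27/7.
r3: (3)·(1/7) + (-1)·(2/7) + (-4)·(4/7) = -15/7.
The best pure response is r2 with expected payoff 27/7.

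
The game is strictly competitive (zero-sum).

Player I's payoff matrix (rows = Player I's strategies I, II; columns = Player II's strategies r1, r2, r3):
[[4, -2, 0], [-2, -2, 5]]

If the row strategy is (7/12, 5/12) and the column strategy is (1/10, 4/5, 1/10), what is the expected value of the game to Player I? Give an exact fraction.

-149/120

Against (1/10, 4/5, 1/10), each row's expected payoff is I: -6/5; II: -13/10.
Taking the (7/12, 5/12)-weighted average: (7/12)·(-6/5) + (5/12)·(-13/10) = -149/120.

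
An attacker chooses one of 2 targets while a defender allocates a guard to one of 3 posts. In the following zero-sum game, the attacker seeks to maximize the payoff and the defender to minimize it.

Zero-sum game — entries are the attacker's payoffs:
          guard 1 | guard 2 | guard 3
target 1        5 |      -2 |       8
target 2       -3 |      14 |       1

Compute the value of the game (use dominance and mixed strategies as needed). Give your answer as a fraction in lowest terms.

8/3

Column guard 3 is strictly dominated by guard 1 for the defender (it gives the attacker more in every row).
The remaining 2×2 game on (target 1, target 2) × (guard 1, guard 2) has no saddle point. Let the attacker play target 1 with probability p; indifference gives 5p − 3(1−p) = −2p + 14(1−p), so p = 17/24.
Similarly the defender's optimal q on guard 1 is 2/3, and the value is 5·(2/3) + (-2)·(1/3) = 8/3.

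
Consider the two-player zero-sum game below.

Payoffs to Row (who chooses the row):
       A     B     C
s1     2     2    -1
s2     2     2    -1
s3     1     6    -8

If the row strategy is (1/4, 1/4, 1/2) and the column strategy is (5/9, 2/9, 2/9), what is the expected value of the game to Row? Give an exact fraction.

Against (5/9, 2/9, 2/9), each row's expected payoff is s1: 4/3; s2: 4/3; s3: 1/9.
Taking the (1/4, 1/4, 1/2)-weighted average: (1/4)·(4/3) + (1/4)·(4/3) + (1/2)·(1/9) = 13/18.

13/18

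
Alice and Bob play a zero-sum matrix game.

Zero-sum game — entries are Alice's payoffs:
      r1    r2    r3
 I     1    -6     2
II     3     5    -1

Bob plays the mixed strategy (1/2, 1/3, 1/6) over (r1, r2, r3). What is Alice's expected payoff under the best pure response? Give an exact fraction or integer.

3

I: (1)·(1/2) + (-6)·(1/3) + (2)·(1/6) = -7/6.
II: (3)·(1/2) + (5)·(1/3) + (-1)·(1/6) = 3.
The best pure response is II with expected payoff 3.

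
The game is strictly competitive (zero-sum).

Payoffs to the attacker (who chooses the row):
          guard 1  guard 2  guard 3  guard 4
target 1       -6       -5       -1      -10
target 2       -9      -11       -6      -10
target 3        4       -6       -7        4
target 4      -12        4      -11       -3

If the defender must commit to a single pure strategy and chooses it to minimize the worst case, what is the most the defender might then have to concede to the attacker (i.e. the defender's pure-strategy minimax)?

The worst case (largest entry) in each column is guard 1: 4, guard 2: 4, guard 3: -1, guard 4: 4.
The best (smallest) of these is -1.

-1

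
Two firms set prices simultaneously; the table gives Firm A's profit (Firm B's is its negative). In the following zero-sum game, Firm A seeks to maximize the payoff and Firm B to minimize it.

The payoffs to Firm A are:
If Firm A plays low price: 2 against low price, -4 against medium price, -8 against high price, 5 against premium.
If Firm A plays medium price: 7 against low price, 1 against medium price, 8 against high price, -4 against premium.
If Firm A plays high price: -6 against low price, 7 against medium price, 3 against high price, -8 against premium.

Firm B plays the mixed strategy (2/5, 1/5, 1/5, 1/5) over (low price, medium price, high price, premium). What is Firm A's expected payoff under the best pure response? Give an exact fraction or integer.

19/5

low price: (2)·(2/5) + (-4)·(1/5) + (-8)·(1/5) + (5)·(1/5) = -3/5.
medium price: (7)·(2/5) + (1)·(1/5) + (8)·(1/5) + (-4)·(1/5) = 19/5.
high price: (-6)·(2/5) + (7)·(1/5) + (3)·(1/5) + (-8)·(1/5) = -2.
The best pure response is medium price with expected payoff 19/5.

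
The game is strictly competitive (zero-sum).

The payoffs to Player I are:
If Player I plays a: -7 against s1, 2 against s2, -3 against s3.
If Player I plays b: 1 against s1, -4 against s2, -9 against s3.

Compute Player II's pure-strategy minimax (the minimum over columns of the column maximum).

The worst case (largest entry) in each column is s1: 1, s2: 2, s3: -3.
The best (smallest) of these is -3.

-3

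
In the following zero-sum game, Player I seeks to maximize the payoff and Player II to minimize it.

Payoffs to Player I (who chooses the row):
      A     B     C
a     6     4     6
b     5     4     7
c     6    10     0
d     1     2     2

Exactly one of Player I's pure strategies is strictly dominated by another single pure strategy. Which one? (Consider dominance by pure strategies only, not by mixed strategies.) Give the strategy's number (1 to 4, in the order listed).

4

Compare d with a: 6 > 1, 4 > 2, 6 > 2.
So a strictly dominates d for Player I; d is strictly dominated.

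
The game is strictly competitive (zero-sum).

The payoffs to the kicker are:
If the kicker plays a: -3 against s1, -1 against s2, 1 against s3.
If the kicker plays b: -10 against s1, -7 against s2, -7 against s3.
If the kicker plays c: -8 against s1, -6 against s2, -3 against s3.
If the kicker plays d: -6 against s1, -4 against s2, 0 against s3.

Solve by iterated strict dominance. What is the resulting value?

-3

Column s2 is strictly dominated by s1 for the goalkeeper (-3<-1, -10<-7, -8<-6, -6<-4); eliminate s2.
Column s3 is strictly dominated by s1 for the goalkeeper (-3<1, -10<-7, -8<-3, -6<0); eliminate s3.
Row d is strictly dominated by row a (-3>-6); eliminate d.
Row b is strictly dominated by row a (-3>-10); eliminate b.
Row c is strictly dominated by row a (-3>-8); eliminate c.
Only (a, s1) remains, with payoff -3.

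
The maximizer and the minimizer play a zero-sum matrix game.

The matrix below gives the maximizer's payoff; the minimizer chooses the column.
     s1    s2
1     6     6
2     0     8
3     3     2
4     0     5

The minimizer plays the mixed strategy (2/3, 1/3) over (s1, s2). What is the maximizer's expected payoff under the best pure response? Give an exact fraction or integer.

1: (6)·(2/3) + (6)·(1/3) = 6.
2: (0)·(2/3) + (8)·(1/3) = 8/3.
3: (3)·(2/3) + (2)·(1/3) = 8/3.
4: (0)·(2/3) + (5)·(1/3) = 5/3.
The best pure response is 1 with expected payoff 6.

6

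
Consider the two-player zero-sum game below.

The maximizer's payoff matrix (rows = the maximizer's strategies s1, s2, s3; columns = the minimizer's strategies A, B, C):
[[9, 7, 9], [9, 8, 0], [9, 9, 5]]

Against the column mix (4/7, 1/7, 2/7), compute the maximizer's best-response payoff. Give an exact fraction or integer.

s1: (9)·(4/7) + (7)·(1/7) + (9)·(2/7) = 61/7.
s2: (9)·(4/7) + (8)·(1/7) + (0)·(2/7) = 44/7.
s3: (9)·(4/7) + (9)·(1/7) + (5)·(2/7) = 55/7.
The best pure response is s1 with expected payoff 61/7.

61/7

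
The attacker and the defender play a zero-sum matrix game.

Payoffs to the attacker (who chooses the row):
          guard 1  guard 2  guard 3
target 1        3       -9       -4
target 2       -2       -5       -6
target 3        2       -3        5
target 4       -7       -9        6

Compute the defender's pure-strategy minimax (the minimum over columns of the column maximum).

The worst case (largest entry) in each column is guard 1: 3, guard 2: -3, guard 3: 6.
The best (smallest) of these is -3.

-3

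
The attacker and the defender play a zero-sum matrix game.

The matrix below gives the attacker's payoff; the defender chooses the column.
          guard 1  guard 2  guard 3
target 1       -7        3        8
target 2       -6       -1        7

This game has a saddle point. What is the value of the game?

-6

Row minima: -7, -6 → the attacker's maximin is -6.
Column maxima: -6, 3, 8 → the defender's minimax is -6.
They coincide at (target 2, guard 1), so the value is -6.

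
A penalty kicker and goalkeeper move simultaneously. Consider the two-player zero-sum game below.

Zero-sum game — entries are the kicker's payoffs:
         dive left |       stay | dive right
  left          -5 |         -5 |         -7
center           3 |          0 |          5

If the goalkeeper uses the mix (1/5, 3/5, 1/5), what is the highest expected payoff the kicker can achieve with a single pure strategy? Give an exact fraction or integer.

left: (-5)·(1/5) + (-5)·(3/5) + (-7)·(1/5) = -27/5.
center: (3)·(1/5) + (0)·(3/5) + (5)·(1/5) = 8/5.
The best pure response is center with expected payoff 8/5.

8/5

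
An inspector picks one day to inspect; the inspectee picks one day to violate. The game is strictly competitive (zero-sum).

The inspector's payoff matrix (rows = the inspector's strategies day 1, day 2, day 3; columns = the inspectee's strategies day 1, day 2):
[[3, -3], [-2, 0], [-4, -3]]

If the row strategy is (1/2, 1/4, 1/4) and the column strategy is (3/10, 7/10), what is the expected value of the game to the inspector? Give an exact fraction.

-63/40

Against (3/10, 7/10), each row's expected payoff is day 1: -6/5; day 2: -3/5; day 3: -33/10.
Taking the (1/2, 1/4, 1/4)-weighted average: (1/2)·(-6/5) + (1/4)·(-3/5) + (1/4)·(-33/10) = -63/40.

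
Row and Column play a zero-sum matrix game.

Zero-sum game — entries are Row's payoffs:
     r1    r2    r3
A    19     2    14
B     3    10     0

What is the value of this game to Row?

70/11

Column r1 is strictly dominated by r3 for Column (it gives Row more in every row).
The remaining 2×2 game on (A, B) × (r2, r3) has no saddle point. Let Row play A with probability p; indifference gives 2p + 10(1−p) = 14p, so p = 5/11.
Similarly Column's optimal q on r2 is 7/11, and the value is 2·(7/11) + (14)·(4/11) = 70/11.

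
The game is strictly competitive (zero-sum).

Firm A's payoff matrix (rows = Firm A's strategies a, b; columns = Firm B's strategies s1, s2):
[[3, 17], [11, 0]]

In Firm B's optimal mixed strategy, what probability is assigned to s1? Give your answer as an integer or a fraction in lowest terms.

17/25

Row minima are 3 and 0, so Firm A's maximin is 3; column maxima are 11 and 17, so Firm B's minimax is 11. These differ, so the equilibrium is in mixed strategies.
Let Firm B play s1 with probability q. Firm A is indifferent when 3q + 17(1−q) = 11q, giving q = 17/25.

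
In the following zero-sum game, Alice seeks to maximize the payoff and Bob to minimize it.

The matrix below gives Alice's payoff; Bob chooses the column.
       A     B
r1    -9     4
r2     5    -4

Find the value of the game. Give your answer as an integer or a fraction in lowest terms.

Row minima are -9 and -4, so Alice's maximin is -4; column maxima are 5 and 4, so Bob's minimax is 4. These differ, so the equilibrium is in mixed strategies.
Let Alice play r1 with probability p. Bob is indifferent when −9p + 5(1−p) = 4p − 4(1−p), giving p = 9/22.
Let Bob play A with probability q. Alice is indifferent when −9q + 4(1−q) = 5q − 4(1−q), giving q = 4/11.
The value is -9·(4/11) + (4)·(7/11) = -8/11.

-8/11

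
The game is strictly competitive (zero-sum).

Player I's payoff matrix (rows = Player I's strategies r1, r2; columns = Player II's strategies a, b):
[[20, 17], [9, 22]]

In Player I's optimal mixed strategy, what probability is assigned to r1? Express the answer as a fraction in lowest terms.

Row minima are 17 and 9, so Player I's maximin is 17; column maxima are 20 and 22, so Player II's minimax is 20. These differ, so the equilibrium is in mixed strategies.
Let Player I play r1 with probability p. Player II is indifferent when 20p + 9(1−p) = 17p + 22(1−p), giving p = 13/16.

13/16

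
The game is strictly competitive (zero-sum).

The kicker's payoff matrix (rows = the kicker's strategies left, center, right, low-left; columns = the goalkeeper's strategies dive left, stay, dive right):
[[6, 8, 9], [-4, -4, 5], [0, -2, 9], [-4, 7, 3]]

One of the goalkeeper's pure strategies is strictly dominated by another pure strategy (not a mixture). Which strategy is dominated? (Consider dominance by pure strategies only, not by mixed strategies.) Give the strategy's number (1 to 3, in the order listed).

The goalkeeper prefers columns that give the kicker less. Compare dive right with dive left: 6 < 9, -4 < 5, 0 < 9, -4 < 3.
So dive left strictly dominates dive right for the goalkeeper; dive right is strictly dominated.

3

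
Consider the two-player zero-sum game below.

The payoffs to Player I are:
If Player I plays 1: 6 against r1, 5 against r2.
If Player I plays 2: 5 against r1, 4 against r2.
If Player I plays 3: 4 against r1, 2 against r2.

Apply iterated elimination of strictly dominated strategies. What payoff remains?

5

Column r1 is strictly dominated by r2 for Player II (5<6, 4<5, 2<4); eliminate r1.
Row 2 is strictly dominated by row 1 (5>4); eliminate 2.
Row 3 is strictly dominated by row 1 (5>2); eliminate 3.
Only (1, r2) remains, with payoff 5.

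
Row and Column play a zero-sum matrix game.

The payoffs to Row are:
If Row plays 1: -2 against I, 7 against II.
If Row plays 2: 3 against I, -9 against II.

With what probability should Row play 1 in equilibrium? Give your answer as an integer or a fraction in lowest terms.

4/7

Row minima are -2 and -9, so Row's maximin is -2; column maxima are 3 and 7, so Column's minimax is 3. These differ, so the equilibrium is in mixed strategies.
Let Row play 1 with probability p. Column is indifferent when −2p + 3(1−p) = 7p − 9(1−p), giving p = 4/7.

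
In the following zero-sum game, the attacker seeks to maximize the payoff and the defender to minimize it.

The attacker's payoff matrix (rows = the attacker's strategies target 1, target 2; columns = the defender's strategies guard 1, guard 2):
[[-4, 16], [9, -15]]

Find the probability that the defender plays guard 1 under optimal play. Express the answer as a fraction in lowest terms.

Row minima are -4 and -15, so the attacker's maximin is -4; column maxima are 9 and 16, so the defender's minimax is 9. These differ, so the equilibrium is in mixed strategies.
Let the defender play guard 1 with probability q. The attacker is indifferent when −4q + 16(1−q) = 9q − 15(1−q), giving q = 31/44.

31/44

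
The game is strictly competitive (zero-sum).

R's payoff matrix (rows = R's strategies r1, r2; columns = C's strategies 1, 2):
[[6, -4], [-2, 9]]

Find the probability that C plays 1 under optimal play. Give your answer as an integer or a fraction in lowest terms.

Row minima are -4 and -2, so R's maximin is -2; column maxima are 6 and 9, so C's minimax is 6. These differ, so the equilibrium is in mixed strategies.
Let C play 1 with probability q. R is indifferent when 6q − 4(1−q) = −2q + 9(1−q), giving q = 13/21.

13/21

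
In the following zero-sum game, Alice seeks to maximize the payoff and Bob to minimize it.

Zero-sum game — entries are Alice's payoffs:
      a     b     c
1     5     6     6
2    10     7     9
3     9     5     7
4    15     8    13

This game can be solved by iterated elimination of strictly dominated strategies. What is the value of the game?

8

Row 3 is strictly dominated by row 2 (10>9, 7>5, 9>7); eliminate 3.
Row 2 is strictly dominated by row 4 (15>10, 8>7, 13>9); eliminate 2.
Row 1 is strictly dominated by row 4 (15>5, 8>6, 13>6); eliminate 1.
Column a is strictly dominated by b for Bob (8<15); eliminate a.
Column c is strictly dominated by b for Bob (8<13); eliminate c.
Only (4, b) remains, with payoff 8.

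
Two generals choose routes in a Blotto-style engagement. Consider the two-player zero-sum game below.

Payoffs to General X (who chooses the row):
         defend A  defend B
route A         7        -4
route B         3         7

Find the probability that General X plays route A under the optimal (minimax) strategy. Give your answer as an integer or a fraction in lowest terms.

4/15

Row minima are -4 and 3, so General X's maximin is 3; column maxima are 7 and 7, so General Y's minimax is 7. These differ, so the equilibrium is in mixed strategies.
Let General X play route A with probability p. General Y is indifferent when 7p + 3(1−p) = −4p + 7(1−p), giving p = 4/15.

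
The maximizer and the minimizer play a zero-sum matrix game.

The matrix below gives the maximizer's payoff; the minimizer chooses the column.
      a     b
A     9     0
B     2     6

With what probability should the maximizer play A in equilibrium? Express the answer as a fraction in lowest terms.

4/13

Row minima are 0 and 2, so the maximizer's maximin is 2; column maxima are 9 and 6, so the minimizer's minimax is 6. These differ, so the equilibrium is in mixed strategies.
Let the maximizer play A with probability p. The minimizer is indifferent when 9p + 2(1−p) = 6(1−p), giving p = 4/13.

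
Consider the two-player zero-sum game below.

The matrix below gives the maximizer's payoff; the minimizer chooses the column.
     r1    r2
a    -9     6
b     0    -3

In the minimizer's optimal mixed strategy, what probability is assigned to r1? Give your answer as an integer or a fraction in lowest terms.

Row minima are -9 and -3, so the maximizer's maximin is -3; column maxima are 0 and 6, so the minimizer's minimax is 0. These differ, so the equilibrium is in mixed strategies.
Let the minimizer play r1 with probability q. The maximizer is indifferent when −9q + 6(1−q) = −3(1−q), giving q = 1/2.

1/2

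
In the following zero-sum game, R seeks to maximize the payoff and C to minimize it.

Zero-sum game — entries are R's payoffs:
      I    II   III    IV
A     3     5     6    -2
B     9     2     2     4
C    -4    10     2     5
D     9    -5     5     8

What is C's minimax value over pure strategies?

6

The worst case (largest entry) in each column is I: 9, II: 10, III: 6, IV: 8.
The best (smallest) of these is 6.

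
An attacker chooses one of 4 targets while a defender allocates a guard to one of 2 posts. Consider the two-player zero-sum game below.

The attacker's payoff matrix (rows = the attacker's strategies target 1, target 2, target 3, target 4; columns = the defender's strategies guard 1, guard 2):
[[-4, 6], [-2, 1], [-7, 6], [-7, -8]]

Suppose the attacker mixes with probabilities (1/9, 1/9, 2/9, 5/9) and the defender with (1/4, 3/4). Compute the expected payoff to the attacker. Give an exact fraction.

Against (1/4, 3/4), each row's expected payoff is target 1: 7/2; target 2: 1/4; target 3: 11/4; target 4: -31/4.
Taking the (1/9, 1/9, 2/9, 5/9)-weighted average: (1/9)·(7/2) + (1/9)·(1/4) + (2/9)·(11/4) + (5/9)·(-31/4) = -59/18.

-59/18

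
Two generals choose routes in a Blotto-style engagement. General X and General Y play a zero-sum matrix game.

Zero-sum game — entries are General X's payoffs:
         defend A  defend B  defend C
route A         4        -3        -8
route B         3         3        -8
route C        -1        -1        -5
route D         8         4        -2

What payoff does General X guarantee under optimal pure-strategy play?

Row minima: -8, -8, -5, -2 → General X's maximin is -2.
Column maxima: 8, 4, -2 → General Y's minimax is -2.
They coincide at (route D, defend C), so the value is -2.

-2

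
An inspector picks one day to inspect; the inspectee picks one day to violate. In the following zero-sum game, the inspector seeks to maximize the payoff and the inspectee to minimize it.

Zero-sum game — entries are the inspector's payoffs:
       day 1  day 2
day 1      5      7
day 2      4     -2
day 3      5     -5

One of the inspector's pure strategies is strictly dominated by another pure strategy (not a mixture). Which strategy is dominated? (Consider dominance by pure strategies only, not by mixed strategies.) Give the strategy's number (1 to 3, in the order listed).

Compare day 2 with day 1: 5 > 4, 7 > -2.
So day 1 strictly dominates day 2 for the inspector; day 2 is strictly dominated.

2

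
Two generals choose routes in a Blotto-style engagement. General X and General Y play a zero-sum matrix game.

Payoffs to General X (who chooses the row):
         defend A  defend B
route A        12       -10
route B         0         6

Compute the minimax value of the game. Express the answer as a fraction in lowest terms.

Row minima are -10 and 0, so General X's maximin is 0; column maxima are 12 and 6, so General Y's minimax is 6. These differ, so the equilibrium is in mixed strategies.
Let General X play route A with probability p. General Y is indifferent when 12p = −10p + 6(1−p), giving p = 3/14.
Let General Y play defend A with probability q. General X is indifferent when 12q − 10(1−q) = 6(1−q), giving q = 4/7.
The value is 12·(4/7) + (-10)·(3/7) = 18/7.

18/7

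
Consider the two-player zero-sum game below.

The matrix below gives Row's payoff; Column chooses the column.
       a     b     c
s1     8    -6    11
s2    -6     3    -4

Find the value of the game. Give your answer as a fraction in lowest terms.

Column c is strictly dominated by a for Column (it gives Row more in every row).
The remaining 2×2 game on (s1, s2) × (a, b) has no saddle point. Let Row play s1 with probability p; indifference gives 8p − 6(1−p) = −6p + 3(1−p), so p = 9/23.
Similarly Column's optimal q on a is 9/23, and the value is 8·(9/23) + (-6)·(14/23) = -12/23.

-12/23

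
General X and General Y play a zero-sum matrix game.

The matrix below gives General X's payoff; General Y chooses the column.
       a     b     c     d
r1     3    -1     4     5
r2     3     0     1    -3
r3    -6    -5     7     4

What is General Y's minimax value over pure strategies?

0

The worst case (largest entry) in each column is a: 3, b: 0, c: 7, d: 5.
The best (smallest) of these is 0.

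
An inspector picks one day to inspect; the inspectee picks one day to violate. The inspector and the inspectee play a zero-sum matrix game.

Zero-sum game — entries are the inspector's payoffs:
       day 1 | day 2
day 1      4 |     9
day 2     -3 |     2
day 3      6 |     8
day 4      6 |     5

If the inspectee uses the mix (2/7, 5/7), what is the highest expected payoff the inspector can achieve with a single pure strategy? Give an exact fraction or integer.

53/7

day 1: (4)·(2/7) + (9)·(5/7) = 53/7.
day 2: (-3)·(2/7) + (2)·(5/7) = 4/7.
day 3: (6)·(2/7) + (8)·(5/7) = 52/7.
day 4: (6)·(2/7) + (5)·(5/7) = 37/7.
The best pure response is day 1 with expected payoff 53/7.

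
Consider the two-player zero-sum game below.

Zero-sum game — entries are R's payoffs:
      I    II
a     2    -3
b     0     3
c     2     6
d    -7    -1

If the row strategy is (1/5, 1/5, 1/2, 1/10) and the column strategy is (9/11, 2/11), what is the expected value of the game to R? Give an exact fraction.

11/10

Against (9/11, 2/11), each row's expected payoff is a: 12/11; b: 6/11; c: 30/11; d: -65/11.
Taking the (1/5, 1/5, 1/2, 1/10)-weighted average: (1/5)·(12/11) + (1/5)·(6/11) + (1/2)·(30/11) + (1/10)·(-65/11) = 11/10.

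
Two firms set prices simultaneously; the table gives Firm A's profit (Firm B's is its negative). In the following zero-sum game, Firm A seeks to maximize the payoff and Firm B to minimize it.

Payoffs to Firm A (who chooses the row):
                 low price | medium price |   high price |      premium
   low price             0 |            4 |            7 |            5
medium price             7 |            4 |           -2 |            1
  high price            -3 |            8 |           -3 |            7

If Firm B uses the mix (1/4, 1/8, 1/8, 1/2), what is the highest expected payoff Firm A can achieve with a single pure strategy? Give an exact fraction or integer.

low price: (0)·(1/4) + (4)·(1/8) + (7)·(1/8) + (5)·(1/2) = 31/8.
medium price: (7)·(1/4) + (4)·(1/8) + (-2)·(1/8) + (1)·(1/2) = 5/2.
high price: (-3)·(1/4) + (8)·(1/8) + (-3)·(1/8) + (7)·(1/2) = 27/8.
The best pure response is low price with expected payoff 31/8.

31/8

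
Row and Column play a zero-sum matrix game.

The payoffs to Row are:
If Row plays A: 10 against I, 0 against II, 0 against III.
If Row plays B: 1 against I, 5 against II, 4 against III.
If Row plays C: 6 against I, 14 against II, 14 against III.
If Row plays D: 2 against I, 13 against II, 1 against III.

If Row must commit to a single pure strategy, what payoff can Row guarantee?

The worst-case payoff for each row is A: 0, B: 1, C: 6, D: 1.
The best of these is 6.

6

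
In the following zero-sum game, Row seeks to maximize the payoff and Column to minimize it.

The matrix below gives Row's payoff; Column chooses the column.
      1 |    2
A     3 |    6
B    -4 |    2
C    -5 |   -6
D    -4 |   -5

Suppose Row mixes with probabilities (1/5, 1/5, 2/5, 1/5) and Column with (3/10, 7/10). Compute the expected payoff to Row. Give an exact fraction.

Against (3/10, 7/10), each row's expected payoff is A: 51/10; B: 1/5; C: -57/10; D: -47/10.
Taking the (1/5, 1/5, 2/5, 1/5)-weighted average: (1/5)·(51/10) + (1/5)·(1/5) + (2/5)·(-57/10) + (1/5)·(-47/10) = -54/25.

-54/25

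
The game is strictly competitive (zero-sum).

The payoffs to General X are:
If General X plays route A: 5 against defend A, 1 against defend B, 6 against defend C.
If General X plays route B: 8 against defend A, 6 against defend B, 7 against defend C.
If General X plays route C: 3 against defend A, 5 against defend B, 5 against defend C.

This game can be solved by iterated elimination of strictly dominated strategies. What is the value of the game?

Row route A is strictly dominated by row route B (8>5, 6>1, 7>6); eliminate route A.
Row route C is strictly dominated by row route B (8>3, 6>5, 7>5); eliminate route C.
Column defend C is strictly dominated by defend B for General Y (6<7); eliminate defend C.
Column defend A is strictly dominated by defend B for General Y (6<8); eliminate defend A.
Only (route B, defend B) remains, with payoff 6.

6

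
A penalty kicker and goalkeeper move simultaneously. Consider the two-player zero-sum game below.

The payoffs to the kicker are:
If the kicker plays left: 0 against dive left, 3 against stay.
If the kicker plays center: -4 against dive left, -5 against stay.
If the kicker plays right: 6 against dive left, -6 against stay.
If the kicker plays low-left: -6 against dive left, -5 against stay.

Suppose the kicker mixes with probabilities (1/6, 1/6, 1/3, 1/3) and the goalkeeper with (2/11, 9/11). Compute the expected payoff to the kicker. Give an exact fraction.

-112/33

Against (2/11, 9/11), each row's expected payoff is left: 27/11; center: -53/11; right: -42/11; low-left: -57/11.
Taking the (1/6, 1/6, 1/3, 1/3)-weighted average: (1/6)·(27/11) + (1/6)·(-53/11) + (1/3)·(-42/11) + (1/3)·(-57/11) = -112/33.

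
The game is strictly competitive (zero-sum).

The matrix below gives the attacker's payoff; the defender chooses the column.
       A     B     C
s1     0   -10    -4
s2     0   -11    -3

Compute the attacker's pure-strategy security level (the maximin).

The worst-case payoff for each row is s1: -10, s2: -11.
The best of these is -10.

-10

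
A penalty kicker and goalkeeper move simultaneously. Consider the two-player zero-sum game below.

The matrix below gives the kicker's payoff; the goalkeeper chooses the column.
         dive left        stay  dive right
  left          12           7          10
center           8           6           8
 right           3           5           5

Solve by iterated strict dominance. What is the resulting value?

7

Row right is strictly dominated by row left (12>3, 7>5, 10>5); eliminate right.
Column dive left is strictly dominated by stay for the goalkeeper (7<12, 6<8); eliminate dive left.
Column dive right is strictly dominated by stay for the goalkeeper (7<10, 6<8); eliminate dive right.
Row center is strictly dominated by row left (7>6); eliminate center.
Only (left, stay) remains, with payoff 7.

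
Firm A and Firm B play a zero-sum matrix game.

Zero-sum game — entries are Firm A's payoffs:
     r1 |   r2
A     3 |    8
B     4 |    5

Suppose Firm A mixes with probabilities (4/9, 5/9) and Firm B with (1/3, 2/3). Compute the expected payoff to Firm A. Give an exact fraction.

146/27

Against (1/3, 2/3), each row's expected payoff is A: 19/3; B: 14/3.
Taking the (4/9, 5/9)-weighted average: (4/9)·(19/3) + (5/9)·(14/3) = 146/27.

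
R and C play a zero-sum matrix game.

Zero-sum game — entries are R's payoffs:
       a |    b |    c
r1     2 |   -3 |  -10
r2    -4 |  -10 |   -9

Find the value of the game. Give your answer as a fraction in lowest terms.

Column a is strictly dominated by b for C (it gives R more in every row).
The remaining 2×2 game on (r1, r2) × (b, c) has no saddle point. Let R play r1 with probability p; indifference gives −3p − 10(1−p) = −10p − 9(1−p), so p = 1/8.
Similarly C's optimal q on b is 1/8, and the value is -3·(1/8) + (-10)·(7/8) = -73/8.

-73/8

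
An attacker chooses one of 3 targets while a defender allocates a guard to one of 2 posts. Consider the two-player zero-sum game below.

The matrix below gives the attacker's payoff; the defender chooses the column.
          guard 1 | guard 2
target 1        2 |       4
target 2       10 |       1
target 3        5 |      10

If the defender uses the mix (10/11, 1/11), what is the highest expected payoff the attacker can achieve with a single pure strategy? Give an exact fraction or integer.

101/11

target 1: (2)·(10/11) + (4)·(1/11) = 24/11.
target 2: (10)·(10/11) + (1)·(1/11) = 101/11.
target 3: (5)·(10/11) + (10)·(1/11) = 60/11.
The best pure response is target 2 with expected payoff 101/11.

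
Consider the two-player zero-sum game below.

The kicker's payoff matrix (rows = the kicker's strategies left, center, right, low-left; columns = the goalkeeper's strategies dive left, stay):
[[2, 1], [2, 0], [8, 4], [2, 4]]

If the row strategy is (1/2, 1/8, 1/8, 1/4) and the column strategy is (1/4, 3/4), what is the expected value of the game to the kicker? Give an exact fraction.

35/16

Against (1/4, 3/4), each row's expected payoff is left: 5/4; center: 1/2; right: 5; low-left: 7/2.
Taking the (1/2, 1/8, 1/8, 1/4)-weighted average: (1/2)·(5/4) + (1/8)·(1/2) + (1/8)·(5) + (1/4)·(7/2) = 35/16.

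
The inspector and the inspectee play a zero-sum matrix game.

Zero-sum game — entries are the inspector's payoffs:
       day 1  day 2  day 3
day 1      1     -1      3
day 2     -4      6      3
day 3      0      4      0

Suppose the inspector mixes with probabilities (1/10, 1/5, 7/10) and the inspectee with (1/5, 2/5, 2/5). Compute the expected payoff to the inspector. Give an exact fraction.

Against (1/5, 2/5, 2/5), each row's expected payoff is day 1: 1; day 2: 14/5; day 3: 8/5.
Taking the (1/10, 1/5, 7/10)-weighted average: (1/10)·(1) + (1/5)·(14/5) + (7/10)·(8/5) = 89/50.

89/50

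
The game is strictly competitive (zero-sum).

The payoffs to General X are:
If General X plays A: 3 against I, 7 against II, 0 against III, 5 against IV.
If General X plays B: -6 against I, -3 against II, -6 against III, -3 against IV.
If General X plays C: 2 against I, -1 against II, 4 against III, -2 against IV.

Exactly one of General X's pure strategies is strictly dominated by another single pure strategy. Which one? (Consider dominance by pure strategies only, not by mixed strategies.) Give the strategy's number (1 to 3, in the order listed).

Compare B with A: 3 > -6, 7 > -3, 0 > -6, 5 > -3.
So A strictly dominates B for General X; B is strictly dominated.

2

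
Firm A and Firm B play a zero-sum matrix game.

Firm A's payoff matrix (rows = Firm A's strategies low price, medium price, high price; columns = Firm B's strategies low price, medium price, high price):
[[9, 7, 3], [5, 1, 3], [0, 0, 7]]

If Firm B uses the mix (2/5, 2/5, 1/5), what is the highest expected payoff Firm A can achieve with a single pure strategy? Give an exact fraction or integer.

low price: (9)·(2/5) + (7)·(2/5) + (3)·(1/5) = 7.
medium price: (5)·(2/5) + (1)·(2/5) + (3)·(1/5) = 3.
high price: (0)·(2/5) + (0)·(2/5) + (7)·(1/5) = 7/5.
The best pure response is low price with expected payoff 7.

7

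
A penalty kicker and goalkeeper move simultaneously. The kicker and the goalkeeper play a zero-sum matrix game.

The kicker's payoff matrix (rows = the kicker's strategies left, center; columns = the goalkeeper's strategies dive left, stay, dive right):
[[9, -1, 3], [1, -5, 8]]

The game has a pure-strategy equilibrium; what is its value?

-1

Row minima: -1, -5 → the kicker's maximin is -1.
Column maxima: 9, -1, 8 → the goalkeeper's minimax is -1.
They coincide at (left, stay), so the value is -1.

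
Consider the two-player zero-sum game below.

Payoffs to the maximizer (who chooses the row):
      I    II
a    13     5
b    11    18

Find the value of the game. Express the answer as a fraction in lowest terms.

179/15

Row minima are 5 and 11, so the maximizer's maximin is 11; column maxima are 13 and 18, so the minimizer's minimax is 13. These differ, so the equilibrium is in mixed strategies.
Let the maximizer play a with probability p. The minimizer is indifferent when 13p + 11(1−p) = 5p + 18(1−p), giving p = 7/15.
Let the minimizer play I with probability q. The maximizer is indifferent when 13q + 5(1−q) = 11q + 18(1−q), giving q = 13/15.
The value is 13·(13/15) + (5)·(2/15) = 179/15.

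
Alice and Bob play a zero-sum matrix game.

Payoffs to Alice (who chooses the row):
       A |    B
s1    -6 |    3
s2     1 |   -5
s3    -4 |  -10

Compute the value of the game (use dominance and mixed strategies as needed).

-9/5

Row s3 is strictly dominated by row s2, so Alice never plays it.
The remaining 2×2 game on (s1, s2) × (A, B) has no saddle point. Let Alice play s1 with probability p; indifference gives −6p + (1−p) = 3p − 5(1−p), so p = 2/5.
Similarly Bob's optimal q on A is 8/15, and the value is -6·(8/15) + (3)·(7/15) = -9/5.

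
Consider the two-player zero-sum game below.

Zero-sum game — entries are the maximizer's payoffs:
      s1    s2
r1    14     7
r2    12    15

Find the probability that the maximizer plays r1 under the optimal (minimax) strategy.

Row minima are 7 and 12, so the maximizer's maximin is 12; column maxima are 14 and 15, so the minimizer's minimax is 14. These differ, so the equilibrium is in mixed strategies.
Let the maximizer play r1 with probability p. The minimizer is indifferent when 14p + 12(1−p) = 7p + 15(1−p), giving p = 3/10.

3/10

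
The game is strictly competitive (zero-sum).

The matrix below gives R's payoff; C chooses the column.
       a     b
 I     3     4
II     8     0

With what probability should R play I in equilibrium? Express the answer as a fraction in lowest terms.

Row minima are 3 and 0, so R's maximin is 3; column maxima are 8 and 4, so C's minimax is 4. These differ, so the equilibrium is in mixed strategies.
Let R play I with probability p. C is indifferent when 3p + 8(1−p) = 4p, giving p = 8/9.

8/9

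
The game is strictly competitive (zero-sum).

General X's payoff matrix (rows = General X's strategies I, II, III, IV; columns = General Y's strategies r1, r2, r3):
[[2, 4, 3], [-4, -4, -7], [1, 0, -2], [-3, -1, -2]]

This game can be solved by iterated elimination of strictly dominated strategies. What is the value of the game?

Column r2 is strictly dominated by r3 for General Y (3<4, -7<-4, -2<0, -2<-1); eliminate r2.
Row III is strictly dominated by row I (2>1, 3>-2); eliminate III.
Row II is strictly dominated by row I (2>-4, 3>-7); eliminate II.
Row IV is strictly dominated by row I (2>-3, 3>-2); eliminate IV.
Column r3 is strictly dominated by r1 for General Y (2<3); eliminate r3.
Only (I, r1) remains, with payoff 2.

2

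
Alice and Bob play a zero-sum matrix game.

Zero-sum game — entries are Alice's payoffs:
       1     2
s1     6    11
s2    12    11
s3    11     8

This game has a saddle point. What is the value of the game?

Row minima: 6, 11, 8 → Alice's maximin is 11.
Column maxima: 12, 11 → Bob's minimax is 11.
They coincide at (s2, 2), so the value is 11.

11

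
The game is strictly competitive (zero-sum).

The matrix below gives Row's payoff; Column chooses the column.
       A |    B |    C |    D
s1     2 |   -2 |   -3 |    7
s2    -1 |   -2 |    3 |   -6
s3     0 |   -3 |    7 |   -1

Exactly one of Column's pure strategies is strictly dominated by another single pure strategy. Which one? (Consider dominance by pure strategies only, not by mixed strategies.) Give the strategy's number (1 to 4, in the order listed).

1

Column prefers columns that give Row less. Compare A with B: -2 < 2, -2 < -1, -3 < 0.
So B strictly dominates A for Column; A is strictly dominated.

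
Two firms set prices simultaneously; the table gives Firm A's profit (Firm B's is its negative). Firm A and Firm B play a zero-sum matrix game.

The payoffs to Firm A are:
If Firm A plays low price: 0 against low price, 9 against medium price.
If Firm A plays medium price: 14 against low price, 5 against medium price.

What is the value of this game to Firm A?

7

Row minima are 0 and 5, so Firm A's maximin is 5; column maxima are 14 and 9, so Firm B's minimax is 9. These differ, so the equilibrium is in mixed strategies.
Let Firm A play low price with probability p. Firm B is indifferent when 14(1−p) = 9p + 5(1−p), giving p = 1/2.
Let Firm B play low price with probability q. Firm A is indifferent when 9(1−q) = 14q + 5(1−q), giving q = 2/9.
The value is 0·(2/9) + (9)·(7/9) = 7.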